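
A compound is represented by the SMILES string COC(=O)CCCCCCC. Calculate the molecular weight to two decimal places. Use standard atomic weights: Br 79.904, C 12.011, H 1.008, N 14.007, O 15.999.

158.24 g/mol

First, the molecular formula is C9H18O2 (counting implicit H from valence).
  C: 9 × 12.011 = 108.099
  H: 18 × 1.008 = 18.144
  O: 2 × 15.999 = 31.998
Sum: 9×12.011 + 18×1.008 + 2×15.999 = 158.241 → 158.24 g/mol.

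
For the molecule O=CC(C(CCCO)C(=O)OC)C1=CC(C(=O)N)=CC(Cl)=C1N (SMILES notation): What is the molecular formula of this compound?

Walk through each heavy atom and fill implicit hydrogens from standard valence (C 4, N 3, O 2, S 2, halogen 1):
  atom 1: O, bond orders sum to 2 (valence 2) → 0 H
  atom 2: C, bond orders sum to 3 (valence 4) → 1 H
  atom 3: C, bond orders sum to 3 (valence 4) → 1 H
  atom 4: C, bond orders sum to 3 (valence 4) → 1 H
  atom 5: C, bond orders sum to 2 (valence 4) → 2 H
  atom 6: C, bond orders sum to 2 (valence 4) → 2 H
  atom 7: C, bond orders sum to 2 (valence 4) → 2 H
  atom 8: O, bond orders sum to 1 (valence 2) → 1 H
  atom 9: C, bond orders sum to 4 (valence 4) → 0 H
  atom 10: O, bond orders sum to 2 (valence 2) → 0 H
  atom 11: O, bond orders sum to 2 (valence 2) → 0 H
  atom 12: C, bond orders sum to 1 (valence 4) → 3 H
  atom 13: C, bond orders sum to 4 (valence 4) → 0 H
  atom 14: C, bond orders sum to 3 (valence 4) → 1 H
  atom 15: C, bond orders sum to 4 (valence 4) → 0 H
  atom 16: C, bond orders sum to 4 (valence 4) → 0 H
  atom 17: O, bond orders sum to 2 (valence 2) → 0 H
  atom 18: N, bond orders sum to 1 (valence 3) → 2 H
  atom 19: C, bond orders sum to 3 (valence 4) → 1 H
  atom 20: C, bond orders sum to 4 (valence 4) → 0 H
  atom 21: Cl (halogen, monovalent) → 0 H
  atom 22: C, bond orders sum to 4 (valence 4) → 0 H
  atom 23: N, bond orders sum to 1 (valence 3) → 2 H
Totals → C:15, H:19, Cl:1, N:2, O:5.
In Hill order: C15H19ClN2O5.

C15H19ClN2O5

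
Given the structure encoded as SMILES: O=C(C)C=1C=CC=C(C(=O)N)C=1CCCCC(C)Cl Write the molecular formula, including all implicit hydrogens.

Walk through each heavy atom and fill implicit hydrogens from standard valence (C 4, N 3, O 2, S 2, halogen 1):
  atom 1: O, bond orders sum to 2 (valence 2) → 0 H
  atom 2: C, bond orders sum to 4 (valence 4) → 0 H
  atom 3: C, bond orders sum to 1 (valence 4) → 3 H
  atom 4: C, bond orders sum to 4 (valence 4) → 0 H
  atom 5: C, bond orders sum to 3 (valence 4) → 1 H
  atom 6: C, bond orders sum to 3 (valence 4) → 1 H
  atom 7: C, bond orders sum to 3 (valence 4) → 1 H
  atom 8: C, bond orders sum to 4 (valence 4) → 0 H
  atom 9: C, bond orders sum to 4 (valence 4) → 0 H
  atom 10: O, bond orders sum to 2 (valence 2) → 0 H
  atom 11: N, bond orders sum to 1 (valence 3) → 2 H
  atom 12: C, bond orders sum to 4 (valence 4) → 0 H
  atom 13: C, bond orders sum to 2 (valence 4) → 2 H
  atom 14: C, bond orders sum to 2 (valence 4) → 2 H
  atom 15: C, bond orders sum to 2 (valence 4) → 2 H
  atom 16: C, bond orders sum to 2 (valence 4) → 2 H
  atom 17: C, bond orders sum to 3 (valence 4) → 1 H
  atom 18: C, bond orders sum to 1 (valence 4) → 3 H
  atom 19: Cl (halogen, monovalent) → 0 H
Totals → C:15, H:20, Cl:1, N:1, O:2.

C15H20ClNO2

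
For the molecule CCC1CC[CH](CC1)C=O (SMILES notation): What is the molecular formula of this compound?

Walk through each heavy atom and fill implicit hydrogens from standard valence (C 4, N 3, O 2, S 2, halogen 1):
  atom 1: C, bond orders sum to 1 (valence 4) → 3 H
  atom 2: C, bond orders sum to 2 (valence 4) → 2 H
  atom 3: C, bond orders sum to 3 (valence 4) → 1 H
  atom 4: C, bond orders sum to 2 (valence 4) → 2 H
  atom 5: C, bond orders sum to 2 (valence 4) → 2 H
  atom 6: C with explicit H count 1
  atom 7: C, bond orders sum to 2 (valence 4) → 2 H
  atom 8: C, bond orders sum to 2 (valence 4) → 2 H
  atom 9: C, bond orders sum to 3 (valence 4) → 1 H
  atom 10: O, bond orders sum to 2 (valence 2) → 0 H
Totals → C:9, H:16, O:1.
In Hill order: C9H16O.

C9H16O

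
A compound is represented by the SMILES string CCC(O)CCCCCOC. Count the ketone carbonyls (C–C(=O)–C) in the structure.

0

Scan the SMILES for the ketone motif — none present.
Groups that are present: 1 ether, 1 hydroxyl.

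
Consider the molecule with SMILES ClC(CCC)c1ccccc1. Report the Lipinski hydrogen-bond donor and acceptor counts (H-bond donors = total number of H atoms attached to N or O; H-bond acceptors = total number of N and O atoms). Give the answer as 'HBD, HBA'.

Donors: find every N or O and count the H atoms it carries.
  (no N or O atoms present)
Lipinski HBD = 0.
Acceptors: N atoms = 0, O atoms = 0 → HBA = 0.

0, 0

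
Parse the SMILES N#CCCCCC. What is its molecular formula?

C6H11N

Walk through each heavy atom and fill implicit hydrogens from standard valence (C 4, N 3, O 2, S 2, halogen 1):
  atom 1: N, bond orders sum to 3 (valence 3) → 0 H
  atom 2: C, bond orders sum to 4 (valence 4) → 0 H
  atom 3: C, bond orders sum to 2 (valence 4) → 2 H
  atom 4: C, bond orders sum to 2 (valence 4) → 2 H
  atom 5: C, bond orders sum to 2 (valence 4) → 2 H
  atom 6: C, bond orders sum to 2 (valence 4) → 2 H
  atom 7: C, bond orders sum to 1 (valence 4) → 3 H
Totals → C:6, H:11, N:1.
In Hill order: C6H11N.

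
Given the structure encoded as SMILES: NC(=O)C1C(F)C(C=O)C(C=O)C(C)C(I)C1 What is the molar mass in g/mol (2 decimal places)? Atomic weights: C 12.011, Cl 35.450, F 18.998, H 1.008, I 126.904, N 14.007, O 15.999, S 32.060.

355.15 g/mol

First, the molecular formula is C11H15FINO3 (counting implicit H from valence).
  C: 11 × 12.011 = 132.121
  F: 1 × 18.998 = 18.998
  H: 15 × 1.008 = 15.120
  I: 1 × 126.904 = 126.904
  N: 1 × 14.007 = 14.007
  O: 3 × 15.999 = 47.997
Sum: 11×12.011 + 1×18.998 + 15×1.008 + 1×126.904 + 1×14.007 + 3×15.999 = 355.147 → 355.15 g/mol.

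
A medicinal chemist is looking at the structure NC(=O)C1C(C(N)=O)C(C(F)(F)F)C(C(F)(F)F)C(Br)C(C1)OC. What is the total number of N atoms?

2

Scan the SMILES for N atoms (remember two-letter symbols like Cl and Br are single atoms).
Nitrogen count: 2.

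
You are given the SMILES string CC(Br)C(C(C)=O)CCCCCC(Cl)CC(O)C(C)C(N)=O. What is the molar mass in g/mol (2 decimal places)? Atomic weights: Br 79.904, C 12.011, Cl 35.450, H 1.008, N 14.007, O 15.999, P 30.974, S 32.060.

First, the molecular formula is C16H29BrClNO3 (counting implicit H from valence).
  Br: 1 × 79.904 = 79.904
  C: 16 × 12.011 = 192.176
  Cl: 1 × 35.450 = 35.450
  H: 29 × 1.008 = 29.232
  N: 1 × 14.007 = 14.007
  O: 3 × 15.999 = 47.997
Sum: 1×79.904 + 16×12.011 + 1×35.450 + 29×1.008 + 1×14.007 + 3×15.999 = 398.766 → 398.77 g/mol.

398.77 g/mol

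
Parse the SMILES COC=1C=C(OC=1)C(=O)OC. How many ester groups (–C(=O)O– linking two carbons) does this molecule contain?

1

The ester motif appears at heavy-atom position 8 in the SMILES.
Other groups present: 1 ether.
Ester count: 1.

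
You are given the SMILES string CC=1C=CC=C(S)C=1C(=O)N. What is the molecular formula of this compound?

C8H9NOS

Walk through each heavy atom and fill implicit hydrogens from standard valence (C 4, N 3, O 2, S 2, halogen 1):
  atom 1: C, bond orders sum to 1 (valence 4) → 3 H
  atom 2: C, bond orders sum to 4 (valence 4) → 0 H
  atom 3: C, bond orders sum to 3 (valence 4) → 1 H
  atom 4: C, bond orders sum to 3 (valence 4) → 1 H
  atom 5: C, bond orders sum to 3 (valence 4) → 1 H
  atom 6: C, bond orders sum to 4 (valence 4) → 0 H
  atom 7: S, bond orders sum to 1 (valence 2) → 1 H
  atom 8: C, bond orders sum to 4 (valence 4) → 0 H
  atom 9: C, bond orders sum to 4 (valence 4) → 0 H
  atom 10: O, bond orders sum to 2 (valence 2) → 0 H
  atom 11: N, bond orders sum to 1 (valence 3) → 2 H
Totals → C:8, H:9, N:1, O:1, S:1.
In Hill order: C8H9NOS.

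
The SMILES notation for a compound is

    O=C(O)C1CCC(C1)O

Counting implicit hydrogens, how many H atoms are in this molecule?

10

Walk through each heavy atom and fill implicit hydrogens from standard valence (C 4, N 3, O 2, S 2, halogen 1):
  atom 1: O, bond orders sum to 2 (valence 2) → 0 H
  atom 2: C, bond orders sum to 4 (valence 4) → 0 H
  atom 3: O, bond orders sum to 1 (valence 2) → 1 H
  atom 4: C, bond orders sum to 3 (valence 4) → 1 H
  atom 5: C, bond orders sum to 2 (valence 4) → 2 H
  atom 6: C, bond orders sum to 2 (valence 4) → 2 H
  atom 7: C, bond orders sum to 3 (valence 4) → 1 H
  atom 8: C, bond orders sum to 2 (valence 4) → 2 H
  atom 9: O, bond orders sum to 1 (valence 2) → 1 H
Total hydrogens: 10.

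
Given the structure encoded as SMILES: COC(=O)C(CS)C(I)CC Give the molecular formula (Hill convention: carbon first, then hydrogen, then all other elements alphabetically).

C7H13IO2S

Walk through each heavy atom and fill implicit hydrogens from standard valence (C 4, N 3, O 2, S 2, halogen 1):
  atom 1: C, bond orders sum to 1 (valence 4) → 3 H
  atom 2: O, bond orders sum to 2 (valence 2) → 0 H
  atom 3: C, bond orders sum to 4 (valence 4) → 0 H
  atom 4: O, bond orders sum to 2 (valence 2) → 0 H
  atom 5: C, bond orders sum to 3 (valence 4) → 1 H
  atom 6: C, bond orders sum to 2 (valence 4) → 2 H
  atom 7: S, bond orders sum to 1 (valence 2) → 1 H
  atom 8: C, bond orders sum to 3 (valence 4) → 1 H
  atom 9: I (halogen, monovalent) → 0 H
  atom 10: C, bond orders sum to 2 (valence 4) → 2 H
  atom 11: C, bond orders sum to 1 (valence 4) → 3 H
Totals → C:7, H:13, I:1, O:2, S:1.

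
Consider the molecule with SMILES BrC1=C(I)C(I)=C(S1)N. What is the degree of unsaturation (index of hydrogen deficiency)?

Molecular formula: C4H2BrI2NS.
DoU = (2C + 2 + N − H − X) / 2, where X is the halogen count and O/S are ignored.
    = (2·4 + 2 + 1 − 2 − 3) / 2 = 6 / 2 = 3.

3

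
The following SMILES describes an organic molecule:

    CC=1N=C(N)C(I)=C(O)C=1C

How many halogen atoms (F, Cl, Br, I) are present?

1

Halogen atoms appear at heavy-atom position 7 (1×I).
Other groups present: 1 hydroxyl, 1 primary amine.
Halogen count: 1.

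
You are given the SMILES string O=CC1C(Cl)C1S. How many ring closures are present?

1

In SMILES, each pair of matching ring-closure digits denotes one ring-closing bond; the number of such bonds equals the number of independent rings.
Ring-closure bonds here: 1.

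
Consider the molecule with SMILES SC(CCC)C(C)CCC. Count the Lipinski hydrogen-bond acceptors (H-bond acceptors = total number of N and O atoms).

0

N atoms: 0; O atoms: 0.
Lipinski HBA = 0 + 0 = 0.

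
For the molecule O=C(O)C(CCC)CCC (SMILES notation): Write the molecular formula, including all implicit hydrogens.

C8H16O2

Walk through each heavy atom and fill implicit hydrogens from standard valence (C 4, N 3, O 2, S 2, halogen 1):
  atom 1: O, bond orders sum to 2 (valence 2) → 0 H
  atom 2: C, bond orders sum to 4 (valence 4) → 0 H
  atom 3: O, bond orders sum to 1 (valence 2) → 1 H
  atom 4: C, bond orders sum to 3 (valence 4) → 1 H
  atom 5: C, bond orders sum to 2 (valence 4) → 2 H
  atom 6: C, bond orders sum to 2 (valence 4) → 2 H
  atom 7: C, bond orders sum to 1 (valence 4) → 3 H
  atom 8: C, bond orders sum to 2 (valence 4) → 2 H
  atom 9: C, bond orders sum to 2 (valence 4) → 2 H
  atom 10: C, bond orders sum to 1 (valence 4) → 3 H
Totals → C:8, H:16, O:2.
In Hill order: C8H16O2.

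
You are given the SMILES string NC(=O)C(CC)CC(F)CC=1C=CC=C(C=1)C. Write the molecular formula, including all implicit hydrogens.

Walk through each heavy atom and fill implicit hydrogens from standard valence (C 4, N 3, O 2, S 2, halogen 1):
  atom 1: N, bond orders sum to 1 (valence 3) → 2 H
  atom 2: C, bond orders sum to 4 (valence 4) → 0 H
  atom 3: O, bond orders sum to 2 (valence 2) → 0 H
  atom 4: C, bond orders sum to 3 (valence 4) → 1 H
  atom 5: C, bond orders sum to 2 (valence 4) → 2 H
  atom 6: C, bond orders sum to 1 (valence 4) → 3 H
  atom 7: C, bond orders sum to 2 (valence 4) → 2 H
  atom 8: C, bond orders sum to 3 (valence 4) → 1 H
  atom 9: F (halogen, monovalent) → 0 H
  atom 10: C, bond orders sum to 2 (valence 4) → 2 H
  atom 11: C, bond orders sum to 4 (valence 4) → 0 H
  atom 12: C, bond orders sum to 3 (valence 4) → 1 H
  atom 13: C, bond orders sum to 3 (valence 4) → 1 H
  atom 14: C, bond orders sum to 3 (valence 4) → 1 H
  atom 15: C, bond orders sum to 4 (valence 4) → 0 H
  atom 16: C, bond orders sum to 3 (valence 4) → 1 H
  atom 17: C, bond orders sum to 1 (valence 4) → 3 H
Totals → C:14, H:20, F:1, N:1, O:1.
In Hill order: C14H20FNO.

C14H20FNO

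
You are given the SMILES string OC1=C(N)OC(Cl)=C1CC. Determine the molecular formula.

Walk through each heavy atom and fill implicit hydrogens from standard valence (C 4, N 3, O 2, S 2, halogen 1):
  atom 1: O, bond orders sum to 1 (valence 2) → 1 H
  atom 2: C, bond orders sum to 4 (valence 4) → 0 H
  atom 3: C, bond orders sum to 4 (valence 4) → 0 H
  atom 4: N, bond orders sum to 1 (valence 3) → 2 H
  atom 5: O, bond orders sum to 2 (valence 2) → 0 H
  atom 6: C, bond orders sum to 4 (valence 4) → 0 H
  atom 7: Cl (halogen, monovalent) → 0 H
  atom 8: C, bond orders sum to 4 (valence 4) → 0 H
  atom 9: C, bond orders sum to 2 (valence 4) → 2 H
  atom 10: C, bond orders sum to 1 (valence 4) → 3 H
Totals → C:6, H:8, Cl:1, N:1, O:2.
In Hill order: C6H8ClNO2.

C6H8ClNO2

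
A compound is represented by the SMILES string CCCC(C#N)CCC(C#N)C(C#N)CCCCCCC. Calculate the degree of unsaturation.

Degree of unsaturation = (number of rings) + (number of π bonds).
Ring closures in the SMILES: 0.
π bonds: 3 triple bonds (each 2 DoU) → 6 DoU from unsaturation.
Total DoU = 0 + 6 = 6.

6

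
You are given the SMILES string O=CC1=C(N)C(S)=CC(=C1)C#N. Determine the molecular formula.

Walk through each heavy atom and fill implicit hydrogens from standard valence (C 4, N 3, O 2, S 2, halogen 1):
  atom 1: O, bond orders sum to 2 (valence 2) → 0 H
  atom 2: C, bond orders sum to 3 (valence 4) → 1 H
  atom 3: C, bond orders sum to 4 (valence 4) → 0 H
  atom 4: C, bond orders sum to 4 (valence 4) → 0 H
  atom 5: N, bond orders sum to 1 (valence 3) → 2 H
  atom 6: C, bond orders sum to 4 (valence 4) → 0 H
  atom 7: S, bond orders sum to 1 (valence 2) → 1 H
  atom 8: C, bond orders sum to 3 (valence 4) → 1 H
  atom 9: C, bond orders sum to 4 (valence 4) → 0 H
  atom 10: C, bond orders sum to 3 (valence 4) → 1 H
  atom 11: C, bond orders sum to 4 (valence 4) → 0 H
  atom 12: N, bond orders sum to 3 (valence 3) → 0 H
Totals → C:8, H:6, N:2, O:1, S:1.
In Hill order: C8H6N2OS.

C8H6N2OS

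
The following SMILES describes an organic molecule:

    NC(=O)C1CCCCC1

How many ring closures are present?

1

In SMILES, each pair of matching ring-closure digits denotes one ring-closing bond; the number of such bonds equals the number of independent rings.
Ring-closure bonds here: 1.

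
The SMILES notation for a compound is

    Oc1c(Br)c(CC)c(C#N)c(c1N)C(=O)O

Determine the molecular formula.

C10H9BrN2O3

Walk through each heavy atom and fill implicit hydrogens from standard valence (C 4, N 3, O 2, S 2, halogen 1); for lowercase aromatic atoms, an aromatic c carries 1 H when it has two neighbours and 0 H with three, and aromatic n carries 0 H:
  atom 1: O, bond orders sum to 1 (valence 2) → 1 H
  atom 2: aromatic c, 3 neighbours → 0 H
  atom 3: aromatic c, 3 neighbours → 0 H
  atom 4: Br (halogen, monovalent) → 0 H
  atom 5: aromatic c, 3 neighbours → 0 H
  atom 6: C, bond orders sum to 2 (valence 4) → 2 H
  atom 7: C, bond orders sum to 1 (valence 4) → 3 H
  atom 8: aromatic c, 3 neighbours → 0 H
  atom 9: C, bond orders sum to 4 (valence 4) → 0 H
  atom 10: N, bond orders sum to 3 (valence 3) → 0 H
  atom 11: aromatic c, 3 neighbours → 0 H
  atom 12: aromatic c, 3 neighbours → 0 H
  atom 13: N, bond orders sum to 1 (valence 3) → 2 H
  atom 14: C, bond orders sum to 4 (valence 4) → 0 H
  atom 15: O, bond orders sum to 2 (valence 2) → 0 H
  atom 16: O, bond orders sum to 1 (valence 2) → 1 H
Totals → C:10, H:9, Br:1, N:2, O:3.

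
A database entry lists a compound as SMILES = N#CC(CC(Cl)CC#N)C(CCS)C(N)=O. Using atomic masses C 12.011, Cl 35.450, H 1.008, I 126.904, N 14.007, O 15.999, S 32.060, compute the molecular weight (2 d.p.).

First, the molecular formula is C10H14ClN3OS (counting implicit H from valence).
  C: 10 × 12.011 = 120.110
  Cl: 1 × 35.450 = 35.450
  H: 14 × 1.008 = 14.112
  N: 3 × 14.007 = 42.021
  O: 1 × 15.999 = 15.999
  S: 1 × 32.060 = 32.060
Sum: 10×12.011 + 1×35.450 + 14×1.008 + 3×14.007 + 1×15.999 + 1×32.060 = 259.752 → 259.75 g/mol.

259.75 g/mol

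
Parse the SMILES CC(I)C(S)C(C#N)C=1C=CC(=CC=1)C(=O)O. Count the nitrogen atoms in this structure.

Scan the SMILES for N atoms (remember two-letter symbols like Cl and Br are single atoms).
Nitrogen count: 1.

1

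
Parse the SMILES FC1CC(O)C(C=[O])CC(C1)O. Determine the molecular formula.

C8H13FO3

Walk through each heavy atom and fill implicit hydrogens from standard valence (C 4, N 3, O 2, S 2, halogen 1):
  atom 1: F (halogen, monovalent) → 0 H
  atom 2: C, bond orders sum to 3 (valence 4) → 1 H
  atom 3: C, bond orders sum to 2 (valence 4) → 2 H
  atom 4: C, bond orders sum to 3 (valence 4) → 1 H
  atom 5: O, bond orders sum to 1 (valence 2) → 1 H
  atom 6: C, bond orders sum to 3 (valence 4) → 1 H
  atom 7: C, bond orders sum to 3 (valence 4) → 1 H
  atom 8: O with explicit H count 0
  atom 9: C, bond orders sum to 2 (valence 4) → 2 H
  atom 10: C, bond orders sum to 3 (valence 4) → 1 H
  atom 11: C, bond orders sum to 2 (valence 4) → 2 H
  atom 12: O, bond orders sum to 1 (valence 2) → 1 H
Totals → C:8, H:13, F:1, O:3.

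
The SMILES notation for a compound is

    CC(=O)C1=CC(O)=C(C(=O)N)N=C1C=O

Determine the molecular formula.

C9H8N2O4

Walk through each heavy atom and fill implicit hydrogens from standard valence (C 4, N 3, O 2, S 2, halogen 1):
  atom 1: C, bond orders sum to 1 (valence 4) → 3 H
  atom 2: C, bond orders sum to 4 (valence 4) → 0 H
  atom 3: O, bond orders sum to 2 (valence 2) → 0 H
  atom 4: C, bond orders sum to 4 (valence 4) → 0 H
  atom 5: C, bond orders sum to 3 (valence 4) → 1 H
  atom 6: C, bond orders sum to 4 (valence 4) → 0 H
  atom 7: O, bond orders sum to 1 (valence 2) → 1 H
  atom 8: C, bond orders sum to 4 (valence 4) → 0 H
  atom 9: C, bond orders sum to 4 (valence 4) → 0 H
  atom 10: O, bond orders sum to 2 (valence 2) → 0 H
  atom 11: N, bond orders sum to 1 (valence 3) → 2 H
  atom 12: N, bond orders sum to 3 (valence 3) → 0 H
  atom 13: C, bond orders sum to 4 (valence 4) → 0 H
  atom 14: C, bond orders sum to 3 (valence 4) → 1 H
  atom 15: O, bond orders sum to 2 (valence 2) → 0 H
Totals → C:9, H:8, N:2, O:4.
In Hill order: C9H8N2O4.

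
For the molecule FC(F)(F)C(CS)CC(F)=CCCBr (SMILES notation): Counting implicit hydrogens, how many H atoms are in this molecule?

11

Walk through each heavy atom and fill implicit hydrogens from standard valence (C 4, N 3, O 2, S 2, halogen 1):
  atom 1: F (halogen, monovalent) → 0 H
  atom 2: C, bond orders sum to 4 (valence 4) → 0 H
  atom 3: F (halogen, monovalent) → 0 H
  atom 4: F (halogen, monovalent) → 0 H
  atom 5: C, bond orders sum to 3 (valence 4) → 1 H
  atom 6: C, bond orders sum to 2 (valence 4) → 2 H
  atom 7: S, bond orders sum to 1 (valence 2) → 1 H
  atom 8: C, bond orders sum to 2 (valence 4) → 2 H
  atom 9: C, bond orders sum to 4 (valence 4) → 0 H
  atom 10: F (halogen, monovalent) → 0 H
  atom 11: C, bond orders sum to 3 (valence 4) → 1 H
  atom 12: C, bond orders sum to 2 (valence 4) → 2 H
  atom 13: C, bond orders sum to 2 (valence 4) → 2 H
  atom 14: Br (halogen, monovalent) → 0 H
Total hydrogens: 11.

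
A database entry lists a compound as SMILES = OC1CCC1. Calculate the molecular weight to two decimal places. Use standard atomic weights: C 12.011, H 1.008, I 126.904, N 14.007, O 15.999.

72.11 g/mol

First, the molecular formula is C4H8O (counting implicit H from valence).
  C: 4 × 12.011 = 48.044
  H: 8 × 1.008 = 8.064
  O: 1 × 15.999 = 15.999
Sum: 4×12.011 + 8×1.008 + 1×15.999 = 72.107 → 72.11 g/mol.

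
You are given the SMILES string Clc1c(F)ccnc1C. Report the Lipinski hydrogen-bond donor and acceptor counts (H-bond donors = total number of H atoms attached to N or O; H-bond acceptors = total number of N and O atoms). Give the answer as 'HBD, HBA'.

Donors: find every N or O and count the H atoms it carries.
  atom 7 (N): bond orders sum to 3 → 0 H
Lipinski HBD = 0.
Acceptors: N atoms = 1, O atoms = 0 → HBA = 1.

0, 1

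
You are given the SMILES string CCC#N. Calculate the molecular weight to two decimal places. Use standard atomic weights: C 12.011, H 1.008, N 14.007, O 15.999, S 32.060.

55.08 g/mol

First, the molecular formula is C3H5N (counting implicit H from valence).
  C: 3 × 12.011 = 36.033
  H: 5 × 1.008 = 5.040
  N: 1 × 14.007 = 14.007
Sum: 3×12.011 + 5×1.008 + 1×14.007 = 55.080 → 55.08 g/mol.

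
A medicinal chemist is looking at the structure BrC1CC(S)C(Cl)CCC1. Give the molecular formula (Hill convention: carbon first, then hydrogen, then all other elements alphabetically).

Walk through each heavy atom and fill implicit hydrogens from standard valence (C 4, N 3, O 2, S 2, halogen 1):
  atom 1: Br (halogen, monovalent) → 0 H
  atom 2: C, bond orders sum to 3 (valence 4) → 1 H
  atom 3: C, bond orders sum to 2 (valence 4) → 2 H
  atom 4: C, bond orders sum to 3 (valence 4) → 1 H
  atom 5: S, bond orders sum to 1 (valence 2) → 1 H
  atom 6: C, bond orders sum to 3 (valence 4) → 1 H
  atom 7: Cl (halogen, monovalent) → 0 H
  atom 8: C, bond orders sum to 2 (valence 4) → 2 H
  atom 9: C, bond orders sum to 2 (valence 4) → 2 H
  atom 10: C, bond orders sum to 2 (valence 4) → 2 H
Totals → C:7, H:12, Br:1, Cl:1, S:1.
In Hill order: C7H12BrClS.

C7H12BrClS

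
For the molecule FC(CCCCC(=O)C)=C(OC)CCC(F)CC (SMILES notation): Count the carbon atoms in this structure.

Count every carbon token in the SMILES (each C, including those in ring-closure positions and inside branches).
Carbon count: 14.

14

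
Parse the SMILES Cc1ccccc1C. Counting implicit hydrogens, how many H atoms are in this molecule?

10

Walk through each heavy atom and fill implicit hydrogens from standard valence (C 4, N 3, O 2, S 2, halogen 1); for lowercase aromatic atoms, an aromatic c carries 1 H when it has two neighbours and 0 H with three, and aromatic n carries 0 H:
  atom 1: C, bond orders sum to 1 (valence 4) → 3 H
  atom 2: aromatic c, 3 neighbours → 0 H
  atom 3: aromatic c, 2 neighbours → 1 H
  atom 4: aromatic c, 2 neighbours → 1 H
  atom 5: aromatic c, 2 neighbours → 1 H
  atom 6: aromatic c, 2 neighbours → 1 H
  atom 7: aromatic c, 3 neighbours → 0 H
  atom 8: C, bond orders sum to 1 (valence 4) → 3 H
Total hydrogens: 10.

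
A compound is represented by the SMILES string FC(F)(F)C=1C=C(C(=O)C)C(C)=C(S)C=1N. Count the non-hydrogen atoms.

16

Every atom symbol written in the SMILES (organic subset) is one heavy atom; implicit H are not written.
Heavy atoms by element → C:10, F:3, N:1, O:1, S:1.
Total: 16.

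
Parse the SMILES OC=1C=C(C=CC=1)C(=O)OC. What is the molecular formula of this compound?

C8H8O3

Walk through each heavy atom and fill implicit hydrogens from standard valence (C 4, N 3, O 2, S 2, halogen 1):
  atom 1: O, bond orders sum to 1 (valence 2) → 1 H
  atom 2: C, bond orders sum to 4 (valence 4) → 0 H
  atom 3: C, bond orders sum to 3 (valence 4) → 1 H
  atom 4: C, bond orders sum to 4 (valence 4) → 0 H
  atom 5: C, bond orders sum to 3 (valence 4) → 1 H
  atom 6: C, bond orders sum to 3 (valence 4) → 1 H
  atom 7: C, bond orders sum to 3 (valence 4) → 1 H
  atom 8: C, bond orders sum to 4 (valence 4) → 0 H
  atom 9: O, bond orders sum to 2 (valence 2) → 0 H
  atom 10: O, bond orders sum to 2 (valence 2) → 0 H
  atom 11: C, bond orders sum to 1 (valence 4) → 3 H
Totals → C:8, H:8, O:3.
In Hill order: C8H8O3.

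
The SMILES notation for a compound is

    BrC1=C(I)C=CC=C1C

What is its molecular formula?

C7H6BrI

Walk through each heavy atom and fill implicit hydrogens from standard valence (C 4, N 3, O 2, S 2, halogen 1):
  atom 1: Br (halogen, monovalent) → 0 H
  atom 2: C, bond orders sum to 4 (valence 4) → 0 H
  atom 3: C, bond orders sum to 4 (valence 4) → 0 H
  atom 4: I (halogen, monovalent) → 0 H
  atom 5: C, bond orders sum to 3 (valence 4) → 1 H
  atom 6: C, bond orders sum to 3 (valence 4) → 1 H
  atom 7: C, bond orders sum to 3 (valence 4) → 1 H
  atom 8: C, bond orders sum to 4 (valence 4) → 0 H
  atom 9: C, bond orders sum to 1 (valence 4) → 3 H
Totals → C:7, H:6, Br:1, I:1.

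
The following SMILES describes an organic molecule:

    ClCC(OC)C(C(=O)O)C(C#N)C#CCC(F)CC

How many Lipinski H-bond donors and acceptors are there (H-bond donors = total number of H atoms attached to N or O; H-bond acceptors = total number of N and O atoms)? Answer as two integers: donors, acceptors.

1, 4

Donors: find every N or O and count the H atoms it carries.
  atom 4 (O): bond orders sum to 2 → 0 H
  atom 8 (O): bond orders sum to 2 → 0 H
  atom 9 (O): bond orders sum to 1 → 1 H
  atom 12 (N): bond orders sum to 3 → 0 H
Lipinski HBD = 1.
Acceptors: N atoms = 1, O atoms = 3 → HBA = 4.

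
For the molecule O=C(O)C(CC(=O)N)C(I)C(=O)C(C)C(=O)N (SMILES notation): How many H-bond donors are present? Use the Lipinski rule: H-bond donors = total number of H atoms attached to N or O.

5

Donors: find every N or O and count the H atoms it carries.
  atom 1 (O): bond orders sum to 2 → 0 H
  atom 3 (O): bond orders sum to 1 → 1 H
  atom 7 (O): bond orders sum to 2 → 0 H
  atom 8 (N): bond orders sum to 1 → 2 H
  atom 12 (O): bond orders sum to 2 → 0 H
  atom 16 (O): bond orders sum to 2 → 0 H
  atom 17 (N): bond orders sum to 1 → 2 H
Lipinski HBD = 5.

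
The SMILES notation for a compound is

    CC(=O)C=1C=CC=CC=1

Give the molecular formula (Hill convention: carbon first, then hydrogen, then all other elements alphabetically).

Walk through each heavy atom and fill implicit hydrogens from standard valence (C 4, N 3, O 2, S 2, halogen 1):
  atom 1: C, bond orders sum to 1 (valence 4) → 3 H
  atom 2: C, bond orders sum to 4 (valence 4) → 0 H
  atom 3: O, bond orders sum to 2 (valence 2) → 0 H
  atom 4: C, bond orders sum to 4 (valence 4) → 0 H
  atom 5: C, bond orders sum to 3 (valence 4) → 1 H
  atom 6: C, bond orders sum to 3 (valence 4) → 1 H
  atom 7: C, bond orders sum to 3 (valence 4) → 1 H
  atom 8: C, bond orders sum to 3 (valence 4) → 1 H
  atom 9: C, bond orders sum to 3 (valence 4) → 1 H
Totals → C:8, H:8, O:1.

C8H8O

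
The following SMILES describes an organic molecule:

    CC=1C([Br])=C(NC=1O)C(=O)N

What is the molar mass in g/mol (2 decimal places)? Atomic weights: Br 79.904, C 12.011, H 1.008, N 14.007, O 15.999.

219.04 g/mol

First, the molecular formula is C6H7BrN2O2 (counting implicit H from valence).
  Br: 1 × 79.904 = 79.904
  C: 6 × 12.011 = 72.066
  H: 7 × 1.008 = 7.056
  N: 2 × 14.007 = 28.014
  O: 2 × 15.999 = 31.998
Sum: 1×79.904 + 6×12.011 + 7×1.008 + 2×14.007 + 2×15.999 = 219.038 → 219.04 g/mol.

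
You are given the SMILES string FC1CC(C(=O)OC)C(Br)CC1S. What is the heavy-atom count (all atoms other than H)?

Every atom symbol written in the SMILES (organic subset) is one heavy atom; implicit H are not written.
Heavy atoms by element → Br:1, C:8, F:1, O:2, S:1.
Total: 13.

13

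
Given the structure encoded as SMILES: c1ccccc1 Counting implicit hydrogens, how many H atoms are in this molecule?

Walk through each heavy atom and fill implicit hydrogens from standard valence (C 4, N 3, O 2, S 2, halogen 1); for lowercase aromatic atoms, an aromatic c carries 1 H when it has two neighbours and 0 H with three, and aromatic n carries 0 H:
  atom 1: aromatic c, 2 neighbours → 1 H
  atom 2: aromatic c, 2 neighbours → 1 H
  atom 3: aromatic c, 2 neighbours → 1 H
  atom 4: aromatic c, 2 neighbours → 1 H
  atom 5: aromatic c, 2 neighbours → 1 H
  atom 6: aromatic c, 2 neighbours → 1 H
Total hydrogens: 6.

6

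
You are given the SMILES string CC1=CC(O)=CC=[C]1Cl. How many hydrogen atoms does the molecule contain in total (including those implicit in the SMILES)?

Walk through each heavy atom and fill implicit hydrogens from standard valence (C 4, N 3, O 2, S 2, halogen 1):
  atom 1: C, bond orders sum to 1 (valence 4) → 3 H
  atom 2: C, bond orders sum to 4 (valence 4) → 0 H
  atom 3: C, bond orders sum to 3 (valence 4) → 1 H
  atom 4: C, bond orders sum to 4 (valence 4) → 0 H
  atom 5: O, bond orders sum to 1 (valence 2) → 1 H
  atom 6: C, bond orders sum to 3 (valence 4) → 1 H
  atom 7: C, bond orders sum to 3 (valence 4) → 1 H
  atom 8: C with explicit H count 0
  atom 9: Cl (halogen, monovalent) → 0 H
Total hydrogens: 7.

7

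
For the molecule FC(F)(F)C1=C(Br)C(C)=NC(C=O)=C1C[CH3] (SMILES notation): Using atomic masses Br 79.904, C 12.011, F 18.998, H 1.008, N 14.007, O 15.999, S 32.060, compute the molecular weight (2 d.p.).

296.09 g/mol

First, the molecular formula is C10H9BrF3NO (counting implicit H from valence).
  Br: 1 × 79.904 = 79.904
  C: 10 × 12.011 = 120.110
  F: 3 × 18.998 = 56.994
  H: 9 × 1.008 = 9.072
  N: 1 × 14.007 = 14.007
  O: 1 × 15.999 = 15.999
Sum: 1×79.904 + 10×12.011 + 3×18.998 + 9×1.008 + 1×14.007 + 1×15.999 = 296.086 → 296.09 g/mol.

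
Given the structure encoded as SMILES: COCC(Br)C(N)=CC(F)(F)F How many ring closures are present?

0

In SMILES, each pair of matching ring-closure digits denotes one ring-closing bond; the number of such bonds equals the number of independent rings.
Ring-closure bonds here: 0.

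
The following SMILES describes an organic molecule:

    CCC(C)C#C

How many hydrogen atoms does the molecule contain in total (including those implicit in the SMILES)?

10

Walk through each heavy atom and fill implicit hydrogens from standard valence (C 4, N 3, O 2, S 2, halogen 1):
  atom 1: C, bond orders sum to 1 (valence 4) → 3 H
  atom 2: C, bond orders sum to 2 (valence 4) → 2 H
  atom 3: C, bond orders sum to 3 (valence 4) → 1 H
  atom 4: C, bond orders sum to 1 (valence 4) → 3 H
  atom 5: C, bond orders sum to 4 (valence 4) → 0 H
  atom 6: C, bond orders sum to 3 (valence 4) → 1 H
Total hydrogens: 10.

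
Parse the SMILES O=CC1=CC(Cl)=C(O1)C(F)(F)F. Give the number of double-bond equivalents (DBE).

4

Degree of unsaturation = (number of rings) + (number of π bonds).
Ring closures in the SMILES: 1.
π bonds: 3 double bonds (each 1 DoU) → 3 DoU from unsaturation.
Total DoU = 1 + 3 = 4.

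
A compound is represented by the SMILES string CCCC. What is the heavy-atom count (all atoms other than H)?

4

Every atom symbol written in the SMILES (organic subset) is one heavy atom; implicit H are not written.
Heavy atoms by element → C:4.
Total: 4.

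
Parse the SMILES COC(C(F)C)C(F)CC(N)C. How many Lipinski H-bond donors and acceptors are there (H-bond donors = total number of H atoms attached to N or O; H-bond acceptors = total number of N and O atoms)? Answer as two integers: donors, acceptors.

Donors: find every N or O and count the H atoms it carries.
  atom 2 (O): bond orders sum to 2 → 0 H
  atom 11 (N): bond orders sum to 1 → 2 H
Lipinski HBD = 2.
Acceptors: N atoms = 1, O atoms = 1 → HBA = 2.

2, 2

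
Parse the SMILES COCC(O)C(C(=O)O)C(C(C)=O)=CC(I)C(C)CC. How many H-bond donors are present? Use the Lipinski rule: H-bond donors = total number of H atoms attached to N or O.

2

Donors: find every N or O and count the H atoms it carries.
  atom 2 (O): bond orders sum to 2 → 0 H
  atom 5 (O): bond orders sum to 1 → 1 H
  atom 8 (O): bond orders sum to 2 → 0 H
  atom 9 (O): bond orders sum to 1 → 1 H
  atom 13 (O): bond orders sum to 2 → 0 H
Lipinski HBD = 2.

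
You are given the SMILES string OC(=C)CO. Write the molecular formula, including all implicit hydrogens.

Walk through each heavy atom and fill implicit hydrogens from standard valence (C 4, N 3, O 2, S 2, halogen 1):
  atom 1: O, bond orders sum to 1 (valence 2) → 1 H
  atom 2: C, bond orders sum to 4 (valence 4) → 0 H
  atom 3: C, bond orders sum to 2 (valence 4) → 2 H
  atom 4: C, bond orders sum to 2 (valence 4) → 2 H
  atom 5: O, bond orders sum to 1 (valence 2) → 1 H
Totals → C:3, H:6, O:2.
In Hill order: C3H6O2.

C3H6O2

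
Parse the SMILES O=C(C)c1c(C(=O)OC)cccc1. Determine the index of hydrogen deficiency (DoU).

Molecular formula: C10H10O3.
DoU = (2C + 2 + N − H − X) / 2, where X is the halogen count and O/S are ignored.
    = (2·10 + 2 + 0 − 10 − 0) / 2 = 12 / 2 = 6.

6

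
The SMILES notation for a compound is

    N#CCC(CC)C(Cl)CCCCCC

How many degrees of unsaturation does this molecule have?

2

Degree of unsaturation = (number of rings) + (number of π bonds).
Ring closures in the SMILES: 0.
π bonds: 1 triple bond (each 2 DoU) → 2 DoU from unsaturation.
Total DoU = 0 + 2 = 2.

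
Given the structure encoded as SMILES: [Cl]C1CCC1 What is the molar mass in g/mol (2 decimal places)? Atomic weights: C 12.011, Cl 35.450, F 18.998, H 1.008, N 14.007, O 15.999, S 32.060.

First, the molecular formula is C4H7Cl (counting implicit H from valence).
  C: 4 × 12.011 = 48.044
  Cl: 1 × 35.450 = 35.450
  H: 7 × 1.008 = 7.056
Sum: 4×12.011 + 1×35.450 + 7×1.008 = 90.550 → 90.55 g/mol.

90.55 g/mol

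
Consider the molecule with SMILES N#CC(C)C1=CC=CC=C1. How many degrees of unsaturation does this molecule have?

Degree of unsaturation = (number of rings) + (number of π bonds).
Ring closures in the SMILES: 1.
π bonds: 3 double bonds (each 1 DoU), 1 triple bond (each 2 DoU) → 5 DoU from unsaturation.
Total DoU = 1 + 5 = 6.

6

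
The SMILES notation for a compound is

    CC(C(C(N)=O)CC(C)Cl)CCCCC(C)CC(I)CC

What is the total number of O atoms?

1

Scan the SMILES for O atoms (remember two-letter symbols like Cl and Br are single atoms).
Oxygen count: 1.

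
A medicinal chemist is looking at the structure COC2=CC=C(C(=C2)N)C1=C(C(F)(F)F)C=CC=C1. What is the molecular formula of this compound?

Walk through each heavy atom and fill implicit hydrogens from standard valence (C 4, N 3, O 2, S 2, halogen 1):
  atom 1: C, bond orders sum to 1 (valence 4) → 3 H
  atom 2: O, bond orders sum to 2 (valence 2) → 0 H
  atom 3: C, bond orders sum to 4 (valence 4) → 0 H
  atom 4: C, bond orders sum to 3 (valence 4) → 1 H
  atom 5: C, bond orders sum to 3 (valence 4) → 1 H
  atom 6: C, bond orders sum to 4 (valence 4) → 0 H
  atom 7: C, bond orders sum to 4 (valence 4) → 0 H
  atom 8: C, bond orders sum to 3 (valence 4) → 1 H
  atom 9: N, bond orders sum to 1 (valence 3) → 2 H
  atom 10: C, bond orders sum to 4 (valence 4) → 0 H
  atom 11: C, bond orders sum to 4 (valence 4) → 0 H
  atom 12: C, bond orders sum to 4 (valence 4) → 0 H
  atom 13: F (halogen, monovalent) → 0 H
  atom 14: F (halogen, monovalent) → 0 H
  atom 15: F (halogen, monovalent) → 0 H
  atom 16: C, bond orders sum to 3 (valence 4) → 1 H
  atom 17: C, bond orders sum to 3 (valence 4) → 1 H
  atom 18: C, bond orders sum to 3 (valence 4) → 1 H
  atom 19: C, bond orders sum to 3 (valence 4) → 1 H
Totals → C:14, H:12, F:3, N:1, O:1.
In Hill order: C14H12F3NO.

C14H12F3NO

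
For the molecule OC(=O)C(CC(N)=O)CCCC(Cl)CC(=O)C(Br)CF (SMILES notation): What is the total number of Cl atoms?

1

Scan the SMILES for Cl atoms (remember two-letter symbols like Cl and Br are single atoms).
Chlorine count: 1.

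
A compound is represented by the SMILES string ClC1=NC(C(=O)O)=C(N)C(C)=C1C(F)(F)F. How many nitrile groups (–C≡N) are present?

Scan the SMILES for the nitrile motif — none present.
Groups that are present: 1 carboxylic acid, 1 primary amine.

0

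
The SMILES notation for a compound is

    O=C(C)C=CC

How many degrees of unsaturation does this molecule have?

Degree of unsaturation = (number of rings) + (number of π bonds).
Ring closures in the SMILES: 0.
π bonds: 2 double bonds (each 1 DoU) → 2 DoU from unsaturation.
Total DoU = 0 + 2 = 2.

2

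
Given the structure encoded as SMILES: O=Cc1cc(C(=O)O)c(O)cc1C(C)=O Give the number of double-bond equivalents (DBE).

7

Molecular formula: C10H8O5.
DoU = (2C + 2 + N − H − X) / 2, where X is the halogen count and O/S are ignored.
    = (2·10 + 2 + 0 − 8 − 0) / 2 = 14 / 2 = 7.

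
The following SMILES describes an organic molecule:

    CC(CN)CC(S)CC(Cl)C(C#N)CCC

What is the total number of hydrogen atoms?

Walk through each heavy atom and fill implicit hydrogens from standard valence (C 4, N 3, O 2, S 2, halogen 1):
  atom 1: C, bond orders sum to 1 (valence 4) → 3 H
  atom 2: C, bond orders sum to 3 (valence 4) → 1 H
  atom 3: C, bond orders sum to 2 (valence 4) → 2 H
  atom 4: N, bond orders sum to 1 (valence 3) → 2 H
  atom 5: C, bond orders sum to 2 (valence 4) → 2 H
  atom 6: C, bond orders sum to 3 (valence 4) → 1 H
  atom 7: S, bond orders sum to 1 (valence 2) → 1 H
  atom 8: C, bond orders sum to 2 (valence 4) → 2 H
  atom 9: C, bond orders sum to 3 (valence 4) → 1 H
  atom 10: Cl (halogen, monovalent) → 0 H
  atom 11: C, bond orders sum to 3 (valence 4) → 1 H
  atom 12: C, bond orders sum to 4 (valence 4) → 0 H
  atom 13: N, bond orders sum to 3 (valence 3) → 0 H
  atom 14: C, bond orders sum to 2 (valence 4) → 2 H
  atom 15: C, bond orders sum to 2 (valence 4) → 2 H
  atom 16: C, bond orders sum to 1 (valence 4) → 3 H
Total hydrogens: 23.

23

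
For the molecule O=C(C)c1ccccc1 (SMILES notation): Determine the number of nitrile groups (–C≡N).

Scan the SMILES for the nitrile motif — none present.
Groups that are present: 1 ketone.

0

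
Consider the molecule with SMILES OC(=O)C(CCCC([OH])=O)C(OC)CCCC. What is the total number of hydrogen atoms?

Walk through each heavy atom and fill implicit hydrogens from standard valence (C 4, N 3, O 2, S 2, halogen 1):
  atom 1: O, bond orders sum to 1 (valence 2) → 1 H
  atom 2: C, bond orders sum to 4 (valence 4) → 0 H
  atom 3: O, bond orders sum to 2 (valence 2) → 0 H
  atom 4: C, bond orders sum to 3 (valence 4) → 1 H
  atom 5: C, bond orders sum to 2 (valence 4) → 2 H
  atom 6: C, bond orders sum to 2 (valence 4) → 2 H
  atom 7: C, bond orders sum to 2 (valence 4) → 2 H
  atom 8: C, bond orders sum to 4 (valence 4) → 0 H
  atom 9: O with explicit H count 1
  atom 10: O, bond orders sum to 2 (valence 2) → 0 H
  atom 11: C, bond orders sum to 3 (valence 4) → 1 H
  atom 12: O, bond orders sum to 2 (valence 2) → 0 H
  atom 13: C, bond orders sum to 1 (valence 4) → 3 H
  atom 14: C, bond orders sum to 2 (valence 4) → 2 H
  atom 15: C, bond orders sum to 2 (valence 4) → 2 H
  atom 16: C, bond orders sum to 2 (valence 4) → 2 H
  atom 17: C, bond orders sum to 1 (valence 4) → 3 H
Total hydrogens: 22.

22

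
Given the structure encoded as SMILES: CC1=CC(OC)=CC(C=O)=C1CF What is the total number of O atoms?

2

Scan the SMILES for O atoms (remember two-letter symbols like Cl and Br are single atoms).
Oxygen count: 2.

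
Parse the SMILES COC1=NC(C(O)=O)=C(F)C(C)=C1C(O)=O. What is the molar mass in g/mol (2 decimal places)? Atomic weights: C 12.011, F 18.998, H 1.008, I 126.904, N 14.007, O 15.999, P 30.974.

First, the molecular formula is C9H8FNO5 (counting implicit H from valence).
  C: 9 × 12.011 = 108.099
  F: 1 × 18.998 = 18.998
  H: 8 × 1.008 = 8.064
  N: 1 × 14.007 = 14.007
  O: 5 × 15.999 = 79.995
Sum: 9×12.011 + 1×18.998 + 8×1.008 + 1×14.007 + 5×15.999 = 229.163 → 229.16 g/mol.

229.16 g/mol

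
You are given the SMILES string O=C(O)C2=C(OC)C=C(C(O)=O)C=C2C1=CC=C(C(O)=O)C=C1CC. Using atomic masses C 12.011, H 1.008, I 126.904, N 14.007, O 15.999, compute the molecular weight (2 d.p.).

344.32 g/mol

First, the molecular formula is C18H16O7 (counting implicit H from valence).
  C: 18 × 12.011 = 216.198
  H: 16 × 1.008 = 16.128
  O: 7 × 15.999 = 111.993
Sum: 18×12.011 + 16×1.008 + 7×15.999 = 344.319 → 344.32 g/mol.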